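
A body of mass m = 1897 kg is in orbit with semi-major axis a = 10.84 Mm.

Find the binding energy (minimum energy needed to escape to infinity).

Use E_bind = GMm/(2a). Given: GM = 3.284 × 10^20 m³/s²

Convert to SI: a = 10.84 Mm = 1.084e+07 m.
Total orbital energy is E = −GMm/(2a); binding energy is E_bind = −E = GMm/(2a).
E_bind = 3.284e+20 · 1897 / (2 · 1.084e+07) J ≈ 2.874e+16 J = 28.73 PJ.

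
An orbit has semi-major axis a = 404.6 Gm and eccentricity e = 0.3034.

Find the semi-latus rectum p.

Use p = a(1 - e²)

Convert to SI: a = 404.6 Gm = 4.046e+11 m.
p = a (1 − e²).
p = 4.046e+11 · (1 − (0.3034)²) = 4.046e+11 · 0.907948 ≈ 3.674e+11 m = 367.4 Gm.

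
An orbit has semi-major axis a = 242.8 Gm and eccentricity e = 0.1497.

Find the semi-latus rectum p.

Convert to SI: a = 242.8 Gm = 2.428e+11 m.
p = a (1 − e²).
p = 2.428e+11 · (1 − (0.1497)²) = 2.428e+11 · 0.97759 ≈ 2.374e+11 m = 237.4 Gm.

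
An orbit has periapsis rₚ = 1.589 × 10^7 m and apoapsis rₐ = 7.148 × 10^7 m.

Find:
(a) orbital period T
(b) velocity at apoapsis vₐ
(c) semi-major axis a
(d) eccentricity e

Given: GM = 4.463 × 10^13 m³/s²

(a) With a = (rₚ + rₐ)/2 = 4.3685e+07 m, T = 2π √(a³/GM) = 2π √((4.3685e+07)³/4.463e+13) s ≈ 2.716e+05 s
(b) With a = (rₚ + rₐ)/2 = 4.3685e+07 m, vₐ = √(GM (2/rₐ − 1/a)) = √(4.463e+13 · (2/7.148e+07 − 1/4.3685e+07)) m/s ≈ 476.6 m/s
(c) a = (rₚ + rₐ)/2 = (1.589e+07 + 7.148e+07)/2 ≈ 4.368e+07 m
(d) e = (rₐ − rₚ)/(rₐ + rₚ) = (7.148e+07 − 1.589e+07)/(7.148e+07 + 1.589e+07) ≈ 0.6363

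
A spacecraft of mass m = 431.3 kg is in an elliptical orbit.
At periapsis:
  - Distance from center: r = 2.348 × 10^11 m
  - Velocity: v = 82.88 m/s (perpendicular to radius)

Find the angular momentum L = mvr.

Since v is perpendicular to r, L = m · v · r.
L = 431.3 · 82.88 · 2.348e+11 kg·m²/s ≈ 8.393e+15 kg·m²/s.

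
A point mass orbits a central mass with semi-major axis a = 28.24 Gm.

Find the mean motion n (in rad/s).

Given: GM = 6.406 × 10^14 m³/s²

Convert to SI: a = 28.24 Gm = 2.824e+10 m.
n = √(GM / a³).
n = √(6.406e+14 / (2.824e+10)³) rad/s ≈ 5.333e-09 rad/s.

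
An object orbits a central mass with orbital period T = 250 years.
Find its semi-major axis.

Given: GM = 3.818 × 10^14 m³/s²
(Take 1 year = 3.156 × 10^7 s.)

Convert to SI: T = 250 years = 7.89e+09 s.
Invert Kepler's third law: a = (GM · T² / (4π²))^(1/3).
Substituting T = 7.89e+09 s and GM = 3.818e+14 m³/s²:
a = (3.818e+14 · (7.89e+09)² / (4π²))^(1/3) m
a ≈ 8.444e+10 m = 8.444 × 10^10 m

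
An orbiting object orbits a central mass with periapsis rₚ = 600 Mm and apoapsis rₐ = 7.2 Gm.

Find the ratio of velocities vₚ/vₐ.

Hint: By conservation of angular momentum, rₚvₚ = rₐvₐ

Convert to SI: rₚ = 600 Mm = 6e+08 m; rₐ = 7.2 Gm = 7.2e+09 m.
Conservation of angular momentum gives rₚvₚ = rₐvₐ, so vₚ/vₐ = rₐ/rₚ.
vₚ/vₐ = 7.2e+09 / 6e+08 ≈ 12.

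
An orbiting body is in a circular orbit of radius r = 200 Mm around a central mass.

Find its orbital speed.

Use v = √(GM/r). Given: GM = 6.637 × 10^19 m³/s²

Convert to SI: r = 200 Mm = 2e+08 m.
For a circular orbit, gravity supplies the centripetal force, so v = √(GM / r).
v = √(6.637e+19 / 2e+08) m/s ≈ 5.761e+05 m/s = 576.1 km/s.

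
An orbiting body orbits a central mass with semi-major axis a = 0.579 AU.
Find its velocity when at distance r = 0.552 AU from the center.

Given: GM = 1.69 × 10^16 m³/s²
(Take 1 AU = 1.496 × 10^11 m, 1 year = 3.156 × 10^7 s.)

Convert to SI: a = 0.579 AU = 8.66184e+10 m; r = 0.552 AU = 8.25792e+10 m.
Vis-viva: v = √(GM · (2/r − 1/a)).
2/r − 1/a = 2/8.25792e+10 − 1/8.66184e+10 = 1.26743e-11 m⁻¹.
v = √(1.69e+16 · 1.26743e-11) m/s ≈ 462.8 m/s = 0.09764 AU/year.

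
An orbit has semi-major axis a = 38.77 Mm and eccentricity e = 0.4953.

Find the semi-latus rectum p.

Convert to SI: a = 38.77 Mm = 3.877e+07 m.
p = a (1 − e²).
p = 3.877e+07 · (1 − (0.4953)²) = 3.877e+07 · 0.754678 ≈ 2.926e+07 m = 29.26 Mm.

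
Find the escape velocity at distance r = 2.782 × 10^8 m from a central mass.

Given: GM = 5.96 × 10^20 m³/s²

Escape velocity comes from setting total energy to zero: ½v² − GM/r = 0 ⇒ v_esc = √(2GM / r).
v_esc = √(2 · 5.96e+20 / 2.782e+08) m/s ≈ 2.07e+06 m/s = 2070 km/s.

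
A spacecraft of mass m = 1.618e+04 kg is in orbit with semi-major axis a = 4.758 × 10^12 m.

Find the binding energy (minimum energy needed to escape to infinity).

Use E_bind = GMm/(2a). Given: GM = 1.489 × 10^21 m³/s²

Total orbital energy is E = −GMm/(2a); binding energy is E_bind = −E = GMm/(2a).
E_bind = 1.489e+21 · 1.618e+04 / (2 · 4.758e+12) J ≈ 2.532e+12 J = 2.532 TJ.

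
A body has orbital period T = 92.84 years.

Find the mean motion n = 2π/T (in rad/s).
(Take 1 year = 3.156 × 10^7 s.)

Convert to SI: T = 92.84 years = 2.93003e+09 s.
n = 2π / T.
n = 2π / 2.93003e+09 s ≈ 2.144e-09 rad/s.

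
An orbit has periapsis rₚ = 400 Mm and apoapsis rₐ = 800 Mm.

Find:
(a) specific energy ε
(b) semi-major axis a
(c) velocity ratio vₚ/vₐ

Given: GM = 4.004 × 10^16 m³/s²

Convert to SI: rₚ = 400 Mm = 4e+08 m; rₐ = 800 Mm = 8e+08 m.
(a) With a = (rₚ + rₐ)/2 = 6e+08 m, ε = −GM/(2a) = −4.004e+16/(2 · 6e+08) J/kg ≈ -3.337e+07 J/kg
(b) a = (rₚ + rₐ)/2 = (4e+08 + 8e+08)/2 ≈ 6e+08 m
(c) Conservation of angular momentum (rₚvₚ = rₐvₐ) gives vₚ/vₐ = rₐ/rₚ = 8e+08/4e+08 ≈ 2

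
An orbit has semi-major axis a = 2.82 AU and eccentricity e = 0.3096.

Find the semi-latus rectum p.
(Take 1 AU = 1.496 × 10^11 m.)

Convert to SI: a = 2.82 AU = 4.21872e+11 m.
p = a (1 − e²).
p = 4.21872e+11 · (1 − (0.3096)²) = 4.21872e+11 · 0.904148 ≈ 3.814e+11 m = 2.55 AU.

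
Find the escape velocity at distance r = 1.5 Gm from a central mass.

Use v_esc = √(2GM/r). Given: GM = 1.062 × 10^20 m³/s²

Convert to SI: r = 1.5 Gm = 1.5e+09 m.
Escape velocity comes from setting total energy to zero: ½v² − GM/r = 0 ⇒ v_esc = √(2GM / r).
v_esc = √(2 · 1.062e+20 / 1.5e+09) m/s ≈ 3.763e+05 m/s = 376.3 km/s.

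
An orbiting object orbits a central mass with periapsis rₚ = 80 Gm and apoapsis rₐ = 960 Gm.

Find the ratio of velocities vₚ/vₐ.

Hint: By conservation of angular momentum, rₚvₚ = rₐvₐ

Convert to SI: rₚ = 80 Gm = 8e+10 m; rₐ = 960 Gm = 9.6e+11 m.
Conservation of angular momentum gives rₚvₚ = rₐvₐ, so vₚ/vₐ = rₐ/rₚ.
vₚ/vₐ = 9.6e+11 / 8e+10 ≈ 12.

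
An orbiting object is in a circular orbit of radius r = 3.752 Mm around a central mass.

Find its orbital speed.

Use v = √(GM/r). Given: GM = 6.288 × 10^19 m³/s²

Convert to SI: r = 3.752 Mm = 3.752e+06 m.
For a circular orbit, gravity supplies the centripetal force, so v = √(GM / r).
v = √(6.288e+19 / 3.752e+06) m/s ≈ 4.094e+06 m/s = 4094 km/s.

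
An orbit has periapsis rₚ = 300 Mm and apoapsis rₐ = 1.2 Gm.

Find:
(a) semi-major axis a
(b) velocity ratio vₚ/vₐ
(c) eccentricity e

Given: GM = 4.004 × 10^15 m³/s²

Convert to SI: rₚ = 300 Mm = 3e+08 m; rₐ = 1.2 Gm = 1.2e+09 m.
(a) a = (rₚ + rₐ)/2 = (3e+08 + 1.2e+09)/2 ≈ 7.5e+08 m
(b) Conservation of angular momentum (rₚvₚ = rₐvₐ) gives vₚ/vₐ = rₐ/rₚ = 1.2e+09/3e+08 ≈ 4
(c) e = (rₐ − rₚ)/(rₐ + rₚ) = (1.2e+09 − 3e+08)/(1.2e+09 + 3e+08) ≈ 0.6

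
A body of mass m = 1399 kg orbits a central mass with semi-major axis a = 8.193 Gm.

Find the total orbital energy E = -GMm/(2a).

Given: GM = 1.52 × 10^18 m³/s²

Convert to SI: a = 8.193 Gm = 8.193e+09 m.
E = −GMm / (2a).
E = −1.52e+18 · 1399 / (2 · 8.193e+09) J ≈ -1.298e+11 J = -129.8 GJ.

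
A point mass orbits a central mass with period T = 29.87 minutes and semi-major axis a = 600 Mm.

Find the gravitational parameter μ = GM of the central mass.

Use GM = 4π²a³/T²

Convert to SI: T = 29.87 minutes = 1792.2 s; a = 600 Mm = 6e+08 m.
GM = 4π² · a³ / T².
GM = 4π² · (6e+08)³ / (1792.2)² m³/s² ≈ 2.655e+21 m³/s² = 2.655 × 10^21 m³/s².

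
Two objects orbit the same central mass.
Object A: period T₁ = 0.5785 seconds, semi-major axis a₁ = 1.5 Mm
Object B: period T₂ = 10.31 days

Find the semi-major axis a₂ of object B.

Convert to SI: a₁ = 1.5 Mm = 1.5e+06 m; T₂ = 10.31 days = 890784 s.
Kepler's third law: (T₁/T₂)² = (a₁/a₂)³ ⇒ a₂ = a₁ · (T₂/T₁)^(2/3).
T₂/T₁ = 890784 / 0.5785 = 1.53982e+06.
a₂ = 1.5e+06 · (1.53982e+06)^(2/3) m ≈ 2e+10 m = 20 Gm.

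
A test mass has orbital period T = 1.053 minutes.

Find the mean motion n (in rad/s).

Convert to SI: T = 1.053 minutes = 63.18 s.
n = 2π / T.
n = 2π / 63.18 s ≈ 0.09945 rad/s.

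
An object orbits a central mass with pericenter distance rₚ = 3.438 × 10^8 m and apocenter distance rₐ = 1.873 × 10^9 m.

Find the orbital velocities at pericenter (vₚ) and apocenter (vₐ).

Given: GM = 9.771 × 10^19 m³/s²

Use the vis-viva equation v² = GM(2/r − 1/a) with a = (rₚ + rₐ)/2 = (3.438e+08 + 1.873e+09)/2 = 1.1084e+09 m.
vₚ = √(GM · (2/rₚ − 1/a)) = √(9.771e+19 · (2/3.438e+08 − 1/1.1084e+09)) m/s ≈ 6.93e+05 m/s = 693 km/s.
vₐ = √(GM · (2/rₐ − 1/a)) = √(9.771e+19 · (2/1.873e+09 − 1/1.1084e+09)) m/s ≈ 1.272e+05 m/s = 127.2 km/s.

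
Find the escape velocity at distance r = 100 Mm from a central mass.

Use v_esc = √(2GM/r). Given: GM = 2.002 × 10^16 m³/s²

Convert to SI: r = 100 Mm = 1e+08 m.
Escape velocity comes from setting total energy to zero: ½v² − GM/r = 0 ⇒ v_esc = √(2GM / r).
v_esc = √(2 · 2.002e+16 / 1e+08) m/s ≈ 2.001e+04 m/s = 20.01 km/s.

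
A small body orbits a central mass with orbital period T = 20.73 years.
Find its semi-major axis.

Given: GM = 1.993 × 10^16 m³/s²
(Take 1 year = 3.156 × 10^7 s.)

Convert to SI: T = 20.73 years = 6.54239e+08 s.
Invert Kepler's third law: a = (GM · T² / (4π²))^(1/3).
Substituting T = 6.54239e+08 s and GM = 1.993e+16 m³/s²:
a = (1.993e+16 · (6.54239e+08)² / (4π²))^(1/3) m
a ≈ 6.001e+10 m = 60.01 Gm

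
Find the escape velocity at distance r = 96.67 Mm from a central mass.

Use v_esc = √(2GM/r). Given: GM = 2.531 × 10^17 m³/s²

Convert to SI: r = 96.67 Mm = 9.667e+07 m.
Escape velocity comes from setting total energy to zero: ½v² − GM/r = 0 ⇒ v_esc = √(2GM / r).
v_esc = √(2 · 2.531e+17 / 9.667e+07) m/s ≈ 7.236e+04 m/s = 72.36 km/s.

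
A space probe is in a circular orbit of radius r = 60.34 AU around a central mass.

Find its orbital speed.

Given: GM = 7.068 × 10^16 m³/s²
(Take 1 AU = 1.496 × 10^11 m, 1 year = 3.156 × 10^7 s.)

Convert to SI: r = 60.34 AU = 9.02686e+12 m.
For a circular orbit, gravity supplies the centripetal force, so v = √(GM / r).
v = √(7.068e+16 / 9.02686e+12) m/s ≈ 88.49 m/s = 0.01867 AU/year.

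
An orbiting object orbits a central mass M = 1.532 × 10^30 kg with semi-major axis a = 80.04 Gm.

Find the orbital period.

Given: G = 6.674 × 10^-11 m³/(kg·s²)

Convert to SI: a = 80.04 Gm = 8.004e+10 m.
GM = G · M = 6.674e-11 · 1.532e+30 = 1.02246e+20 m³/s².
Kepler's third law: T = 2π √(a³ / GM).
Substituting a = 8.004e+10 m and GM = 1.02246e+20 m³/s²:
T = 2π √((8.004e+10)³ / 1.02246e+20) s
T ≈ 1.407e+07 s = 162.9 days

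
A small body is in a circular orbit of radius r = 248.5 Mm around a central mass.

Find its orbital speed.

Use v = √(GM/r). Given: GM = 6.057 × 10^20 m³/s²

Convert to SI: r = 248.5 Mm = 2.485e+08 m.
For a circular orbit, gravity supplies the centripetal force, so v = √(GM / r).
v = √(6.057e+20 / 2.485e+08) m/s ≈ 1.561e+06 m/s = 1561 km/s.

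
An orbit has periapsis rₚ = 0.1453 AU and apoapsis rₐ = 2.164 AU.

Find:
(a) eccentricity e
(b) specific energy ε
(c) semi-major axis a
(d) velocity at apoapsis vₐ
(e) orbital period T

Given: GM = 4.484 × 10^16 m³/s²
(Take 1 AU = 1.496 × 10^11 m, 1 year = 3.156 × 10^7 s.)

Convert to SI: rₚ = 0.1453 AU = 2.17369e+10 m; rₐ = 2.164 AU = 3.23734e+11 m.
(a) e = (rₐ − rₚ)/(rₐ + rₚ) = (3.23734e+11 − 2.17369e+10)/(3.23734e+11 + 2.17369e+10) ≈ 0.8742
(b) With a = (rₚ + rₐ)/2 = 1.72736e+11 m, ε = −GM/(2a) = −4.484e+16/(2 · 1.72736e+11) J/kg ≈ -1.298e+05 J/kg
(c) a = (rₚ + rₐ)/2 = (2.17369e+10 + 3.23734e+11)/2 ≈ 1.727e+11 m
(d) With a = (rₚ + rₐ)/2 = 1.72736e+11 m, vₐ = √(GM (2/rₐ − 1/a)) = √(4.484e+16 · (2/3.23734e+11 − 1/1.72736e+11)) m/s ≈ 132 m/s
(e) With a = (rₚ + rₐ)/2 = 1.72736e+11 m, T = 2π √(a³/GM) = 2π √((1.72736e+11)³/4.484e+16) s ≈ 2.13e+09 s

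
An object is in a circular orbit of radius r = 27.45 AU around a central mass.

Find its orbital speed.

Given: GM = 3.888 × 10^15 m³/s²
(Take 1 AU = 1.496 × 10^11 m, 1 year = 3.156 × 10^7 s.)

Convert to SI: r = 27.45 AU = 4.10652e+12 m.
For a circular orbit, gravity supplies the centripetal force, so v = √(GM / r).
v = √(3.888e+15 / 4.10652e+12) m/s ≈ 30.77 m/s = 0.006491 AU/year.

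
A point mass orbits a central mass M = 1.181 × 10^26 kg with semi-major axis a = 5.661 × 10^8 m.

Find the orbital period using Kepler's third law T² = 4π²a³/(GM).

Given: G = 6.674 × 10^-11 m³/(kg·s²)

GM = G · M = 6.674e-11 · 1.181e+26 = 7.88199e+15 m³/s².
Kepler's third law: T = 2π √(a³ / GM).
Substituting a = 5.661e+08 m and GM = 7.88199e+15 m³/s²:
T = 2π √((5.661e+08)³ / 7.88199e+15) s
T ≈ 9.532e+05 s = 11.03 days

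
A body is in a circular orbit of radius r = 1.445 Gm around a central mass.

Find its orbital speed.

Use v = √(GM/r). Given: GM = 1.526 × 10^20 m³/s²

Convert to SI: r = 1.445 Gm = 1.445e+09 m.
For a circular orbit, gravity supplies the centripetal force, so v = √(GM / r).
v = √(1.526e+20 / 1.445e+09) m/s ≈ 3.25e+05 m/s = 325 km/s.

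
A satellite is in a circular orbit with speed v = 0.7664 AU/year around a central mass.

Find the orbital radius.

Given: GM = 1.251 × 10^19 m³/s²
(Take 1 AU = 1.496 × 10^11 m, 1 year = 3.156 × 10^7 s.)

Convert to SI: v = 0.7664 AU/year = 3632.87 m/s.
For a circular orbit, v² = GM / r, so r = GM / v².
r = 1.251e+19 / (3632.87)² m ≈ 9.479e+11 m = 6.336 AU.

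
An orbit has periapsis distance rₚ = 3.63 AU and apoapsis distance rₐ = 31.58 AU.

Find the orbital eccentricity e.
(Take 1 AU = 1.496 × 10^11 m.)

Convert to SI: rₚ = 3.63 AU = 5.43048e+11 m; rₐ = 31.58 AU = 4.72437e+12 m.
e = (rₐ − rₚ) / (rₐ + rₚ).
e = (4.72437e+12 − 5.43048e+11) / (4.72437e+12 + 5.43048e+11) = 4.18132e+12 / 5.26742e+12 ≈ 0.7938.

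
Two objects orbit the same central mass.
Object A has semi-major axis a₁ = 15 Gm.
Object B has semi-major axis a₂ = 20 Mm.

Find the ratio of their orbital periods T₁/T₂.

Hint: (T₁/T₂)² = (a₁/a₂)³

Convert to SI: a₁ = 15 Gm = 1.5e+10 m; a₂ = 20 Mm = 2e+07 m.
From Kepler's third law, (T₁/T₂)² = (a₁/a₂)³, so T₁/T₂ = (a₁/a₂)^(3/2).
a₁/a₂ = 1.5e+10 / 2e+07 = 750.
T₁/T₂ = (750)^(3/2) ≈ 2.054e+04.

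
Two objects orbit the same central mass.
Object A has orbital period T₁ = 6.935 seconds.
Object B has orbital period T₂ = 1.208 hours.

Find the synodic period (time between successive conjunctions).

Convert to SI: T₂ = 1.208 hours = 4348.8 s.
T_syn = |T₁ · T₂ / (T₁ − T₂)|.
T_syn = |6.935 · 4348.8 / (6.935 − 4348.8)| s ≈ 6.946 s = 6.946 seconds.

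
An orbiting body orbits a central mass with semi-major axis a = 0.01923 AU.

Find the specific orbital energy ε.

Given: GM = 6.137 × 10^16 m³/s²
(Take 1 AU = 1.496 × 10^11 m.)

Convert to SI: a = 0.01923 AU = 2.87681e+09 m.
ε = −GM / (2a).
ε = −6.137e+16 / (2 · 2.87681e+09) J/kg ≈ -1.067e+07 J/kg = -10.67 MJ/kg.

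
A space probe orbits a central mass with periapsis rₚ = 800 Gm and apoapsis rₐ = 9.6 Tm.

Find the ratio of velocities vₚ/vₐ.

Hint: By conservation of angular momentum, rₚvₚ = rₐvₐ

Convert to SI: rₚ = 800 Gm = 8e+11 m; rₐ = 9.6 Tm = 9.6e+12 m.
Conservation of angular momentum gives rₚvₚ = rₐvₐ, so vₚ/vₐ = rₐ/rₚ.
vₚ/vₐ = 9.6e+12 / 8e+11 ≈ 12.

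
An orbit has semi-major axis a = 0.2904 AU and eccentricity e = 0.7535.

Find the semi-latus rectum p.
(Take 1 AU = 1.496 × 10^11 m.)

Convert to SI: a = 0.2904 AU = 4.34438e+10 m.
p = a (1 − e²).
p = 4.34438e+10 · (1 − (0.7535)²) = 4.34438e+10 · 0.432238 ≈ 1.878e+10 m = 0.1255 AU.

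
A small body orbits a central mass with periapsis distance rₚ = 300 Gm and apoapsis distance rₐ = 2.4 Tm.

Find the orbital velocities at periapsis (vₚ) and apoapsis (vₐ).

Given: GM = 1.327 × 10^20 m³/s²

Convert to SI: rₚ = 300 Gm = 3e+11 m; rₐ = 2.4 Tm = 2.4e+12 m.
Use the vis-viva equation v² = GM(2/r − 1/a) with a = (rₚ + rₐ)/2 = (3e+11 + 2.4e+12)/2 = 1.35e+12 m.
vₚ = √(GM · (2/rₚ − 1/a)) = √(1.327e+20 · (2/3e+11 − 1/1.35e+12)) m/s ≈ 2.804e+04 m/s = 28.04 km/s.
vₐ = √(GM · (2/rₐ − 1/a)) = √(1.327e+20 · (2/2.4e+12 − 1/1.35e+12)) m/s ≈ 3505 m/s = 3.505 km/s.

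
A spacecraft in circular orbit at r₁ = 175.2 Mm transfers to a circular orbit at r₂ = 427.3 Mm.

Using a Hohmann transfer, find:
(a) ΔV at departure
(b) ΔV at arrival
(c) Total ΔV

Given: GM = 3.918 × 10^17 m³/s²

Convert to SI: r₁ = 175.2 Mm = 1.752e+08 m; r₂ = 427.3 Mm = 4.273e+08 m.
Transfer semi-major axis: a_t = (r₁ + r₂)/2 = (1.752e+08 + 4.273e+08)/2 = 3.0125e+08 m.
Circular speeds: v₁ = √(GM/r₁) = 47289.5 m/s, v₂ = √(GM/r₂) = 30280.7 m/s.
Transfer speeds (vis-viva v² = GM(2/r − 1/a_t)): v₁ᵗ = 56320.7 m/s, v₂ᵗ = 23092.4 m/s.
(a) ΔV₁ = |v₁ᵗ − v₁| ≈ 9031 m/s = 9.031 km/s.
(b) ΔV₂ = |v₂ − v₂ᵗ| ≈ 7188 m/s = 7.188 km/s.
(c) ΔV_total = ΔV₁ + ΔV₂ ≈ 1.622e+04 m/s = 16.22 km/s.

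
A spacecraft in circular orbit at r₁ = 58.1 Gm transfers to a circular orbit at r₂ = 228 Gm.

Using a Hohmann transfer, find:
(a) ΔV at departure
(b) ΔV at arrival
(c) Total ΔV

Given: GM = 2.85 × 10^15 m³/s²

Convert to SI: r₁ = 58.1 Gm = 5.81e+10 m; r₂ = 228 Gm = 2.28e+11 m.
Transfer semi-major axis: a_t = (r₁ + r₂)/2 = (5.81e+10 + 2.28e+11)/2 = 1.4305e+11 m.
Circular speeds: v₁ = √(GM/r₁) = 221.48 m/s, v₂ = √(GM/r₂) = 111.803 m/s.
Transfer speeds (vis-viva v² = GM(2/r − 1/a_t)): v₁ᵗ = 279.613 m/s, v₂ᵗ = 71.2523 m/s.
(a) ΔV₁ = |v₁ᵗ − v₁| ≈ 58.13 m/s = 58.13 m/s.
(b) ΔV₂ = |v₂ − v₂ᵗ| ≈ 40.55 m/s = 40.55 m/s.
(c) ΔV_total = ΔV₁ + ΔV₂ ≈ 98.68 m/s = 98.68 m/s.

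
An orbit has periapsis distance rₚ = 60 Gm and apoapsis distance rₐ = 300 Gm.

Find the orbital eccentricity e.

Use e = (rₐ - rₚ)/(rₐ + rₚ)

Convert to SI: rₚ = 60 Gm = 6e+10 m; rₐ = 300 Gm = 3e+11 m.
e = (rₐ − rₚ) / (rₐ + rₚ).
e = (3e+11 − 6e+10) / (3e+11 + 6e+10) = 2.4e+11 / 3.6e+11 ≈ 0.6667.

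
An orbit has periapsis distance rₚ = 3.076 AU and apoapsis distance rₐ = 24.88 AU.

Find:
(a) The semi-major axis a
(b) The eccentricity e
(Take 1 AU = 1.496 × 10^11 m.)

Convert to SI: rₚ = 3.076 AU = 4.6017e+11 m; rₐ = 24.88 AU = 3.72205e+12 m.
(a) a = (rₚ + rₐ) / 2 = (4.6017e+11 + 3.72205e+12) / 2 ≈ 2.091e+12 m = 13.98 AU.
(b) e = (rₐ − rₚ) / (rₐ + rₚ) = (3.72205e+12 − 4.6017e+11) / (3.72205e+12 + 4.6017e+11) ≈ 0.7799.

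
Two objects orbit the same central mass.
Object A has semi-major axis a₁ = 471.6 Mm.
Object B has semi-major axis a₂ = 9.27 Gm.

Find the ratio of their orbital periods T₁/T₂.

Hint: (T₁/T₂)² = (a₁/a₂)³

Convert to SI: a₁ = 471.6 Mm = 4.716e+08 m; a₂ = 9.27 Gm = 9.27e+09 m.
From Kepler's third law, (T₁/T₂)² = (a₁/a₂)³, so T₁/T₂ = (a₁/a₂)^(3/2).
a₁/a₂ = 4.716e+08 / 9.27e+09 = 0.0508738.
T₁/T₂ = (0.0508738)^(3/2) ≈ 0.01147.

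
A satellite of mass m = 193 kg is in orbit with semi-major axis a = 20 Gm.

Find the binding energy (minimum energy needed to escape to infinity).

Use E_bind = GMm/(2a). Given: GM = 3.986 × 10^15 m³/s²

Convert to SI: a = 20 Gm = 2e+10 m.
Total orbital energy is E = −GMm/(2a); binding energy is E_bind = −E = GMm/(2a).
E_bind = 3.986e+15 · 193 / (2 · 2e+10) J ≈ 1.923e+07 J = 19.23 MJ.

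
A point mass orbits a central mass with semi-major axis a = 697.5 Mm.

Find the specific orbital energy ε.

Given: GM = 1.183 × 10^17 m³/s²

Convert to SI: a = 697.5 Mm = 6.975e+08 m.
ε = −GM / (2a).
ε = −1.183e+17 / (2 · 6.975e+08) J/kg ≈ -8.48e+07 J/kg = -84.8 MJ/kg.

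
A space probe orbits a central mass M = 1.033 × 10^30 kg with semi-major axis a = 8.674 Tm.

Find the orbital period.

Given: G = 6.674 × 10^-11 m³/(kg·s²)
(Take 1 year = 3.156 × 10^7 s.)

Convert to SI: a = 8.674 Tm = 8.674e+12 m.
GM = G · M = 6.674e-11 · 1.033e+30 = 6.89424e+19 m³/s².
Kepler's third law: T = 2π √(a³ / GM).
Substituting a = 8.674e+12 m and GM = 6.89424e+19 m³/s²:
T = 2π √((8.674e+12)³ / 6.89424e+19) s
T ≈ 1.933e+10 s = 612.5 years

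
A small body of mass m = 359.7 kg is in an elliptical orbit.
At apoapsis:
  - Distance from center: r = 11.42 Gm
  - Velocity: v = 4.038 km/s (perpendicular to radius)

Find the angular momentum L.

Convert to SI: r = 11.42 Gm = 1.142e+10 m; v = 4.038 km/s = 4038 m/s.
Since v is perpendicular to r, L = m · v · r.
L = 359.7 · 4038 · 1.142e+10 kg·m²/s ≈ 1.659e+16 kg·m²/s.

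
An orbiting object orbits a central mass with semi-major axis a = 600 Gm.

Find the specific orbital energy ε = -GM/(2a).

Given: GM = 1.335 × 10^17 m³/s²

Convert to SI: a = 600 Gm = 6e+11 m.
ε = −GM / (2a).
ε = −1.335e+17 / (2 · 6e+11) J/kg ≈ -1.112e+05 J/kg = -111.2 kJ/kg.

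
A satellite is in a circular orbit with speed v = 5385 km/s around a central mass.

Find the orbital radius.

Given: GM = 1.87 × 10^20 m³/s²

Convert to SI: v = 5385 km/s = 5.385e+06 m/s.
For a circular orbit, v² = GM / r, so r = GM / v².
r = 1.87e+20 / (5.385e+06)² m ≈ 6.449e+06 m = 6.449 × 10^6 m.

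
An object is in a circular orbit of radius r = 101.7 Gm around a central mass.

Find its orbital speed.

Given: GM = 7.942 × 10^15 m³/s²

Convert to SI: r = 101.7 Gm = 1.017e+11 m.
For a circular orbit, gravity supplies the centripetal force, so v = √(GM / r).
v = √(7.942e+15 / 1.017e+11) m/s ≈ 279.5 m/s = 279.5 m/s.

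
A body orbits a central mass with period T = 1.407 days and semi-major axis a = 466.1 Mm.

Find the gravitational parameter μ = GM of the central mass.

Convert to SI: T = 1.407 days = 121565 s; a = 466.1 Mm = 4.661e+08 m.
GM = 4π² · a³ / T².
GM = 4π² · (4.661e+08)³ / (121565)² m³/s² ≈ 2.705e+17 m³/s² = 2.705 × 10^17 m³/s².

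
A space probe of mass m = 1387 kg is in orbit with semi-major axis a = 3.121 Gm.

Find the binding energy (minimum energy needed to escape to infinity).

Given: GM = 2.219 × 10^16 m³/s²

Convert to SI: a = 3.121 Gm = 3.121e+09 m.
Total orbital energy is E = −GMm/(2a); binding energy is E_bind = −E = GMm/(2a).
E_bind = 2.219e+16 · 1387 / (2 · 3.121e+09) J ≈ 4.931e+09 J = 4.931 GJ.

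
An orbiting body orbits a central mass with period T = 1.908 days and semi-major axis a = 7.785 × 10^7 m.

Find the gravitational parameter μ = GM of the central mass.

Convert to SI: T = 1.908 days = 164851 s.
GM = 4π² · a³ / T².
GM = 4π² · (7.785e+07)³ / (164851)² m³/s² ≈ 6.854e+14 m³/s² = 6.854 × 10^14 m³/s².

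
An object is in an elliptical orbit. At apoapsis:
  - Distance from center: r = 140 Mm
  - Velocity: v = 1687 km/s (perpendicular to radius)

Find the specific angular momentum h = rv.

Convert to SI: r = 140 Mm = 1.4e+08 m; v = 1687 km/s = 1.687e+06 m/s.
With v perpendicular to r, h = r · v.
h = 1.4e+08 · 1.687e+06 m²/s ≈ 2.362e+14 m²/s.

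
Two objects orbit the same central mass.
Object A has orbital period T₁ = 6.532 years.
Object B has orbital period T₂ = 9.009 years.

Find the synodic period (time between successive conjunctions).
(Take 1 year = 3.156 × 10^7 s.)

Convert to SI: T₁ = 6.532 years = 2.0615e+08 s; T₂ = 9.009 years = 2.84324e+08 s.
T_syn = |T₁ · T₂ / (T₁ − T₂)|.
T_syn = |2.0615e+08 · 2.84324e+08 / (2.0615e+08 − 2.84324e+08)| s ≈ 7.498e+08 s = 23.76 years.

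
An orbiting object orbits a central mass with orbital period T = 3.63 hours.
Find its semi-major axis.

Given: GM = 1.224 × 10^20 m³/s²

Convert to SI: T = 3.63 hours = 13068 s.
Invert Kepler's third law: a = (GM · T² / (4π²))^(1/3).
Substituting T = 13068 s and GM = 1.224e+20 m³/s²:
a = (1.224e+20 · (13068)² / (4π²))^(1/3) m
a ≈ 8.09e+08 m = 8.09 × 10^8 m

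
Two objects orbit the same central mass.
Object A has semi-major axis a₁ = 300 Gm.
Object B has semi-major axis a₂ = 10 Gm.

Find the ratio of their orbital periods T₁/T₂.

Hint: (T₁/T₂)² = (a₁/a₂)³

Convert to SI: a₁ = 300 Gm = 3e+11 m; a₂ = 10 Gm = 1e+10 m.
From Kepler's third law, (T₁/T₂)² = (a₁/a₂)³, so T₁/T₂ = (a₁/a₂)^(3/2).
a₁/a₂ = 3e+11 / 1e+10 = 30.
T₁/T₂ = (30)^(3/2) ≈ 164.3.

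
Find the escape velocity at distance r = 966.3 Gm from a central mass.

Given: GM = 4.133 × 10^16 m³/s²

Convert to SI: r = 966.3 Gm = 9.663e+11 m.
Escape velocity comes from setting total energy to zero: ½v² − GM/r = 0 ⇒ v_esc = √(2GM / r).
v_esc = √(2 · 4.133e+16 / 9.663e+11) m/s ≈ 292.5 m/s = 292.5 m/s.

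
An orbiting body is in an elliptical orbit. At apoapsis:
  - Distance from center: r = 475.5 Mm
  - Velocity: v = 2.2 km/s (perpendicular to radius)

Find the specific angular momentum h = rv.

Convert to SI: r = 475.5 Mm = 4.755e+08 m; v = 2.2 km/s = 2200 m/s.
With v perpendicular to r, h = r · v.
h = 4.755e+08 · 2200 m²/s ≈ 1.046e+12 m²/s.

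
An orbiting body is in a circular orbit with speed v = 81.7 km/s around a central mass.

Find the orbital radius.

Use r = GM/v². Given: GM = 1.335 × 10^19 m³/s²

Convert to SI: v = 81.7 km/s = 81700 m/s.
For a circular orbit, v² = GM / r, so r = GM / v².
r = 1.335e+19 / (81700)² m ≈ 2e+09 m = 2 Gm.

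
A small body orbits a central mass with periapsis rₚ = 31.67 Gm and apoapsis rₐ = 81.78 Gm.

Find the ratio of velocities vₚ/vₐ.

Convert to SI: rₚ = 31.67 Gm = 3.167e+10 m; rₐ = 81.78 Gm = 8.178e+10 m.
Conservation of angular momentum gives rₚvₚ = rₐvₐ, so vₚ/vₐ = rₐ/rₚ.
vₚ/vₐ = 8.178e+10 / 3.167e+10 ≈ 2.582.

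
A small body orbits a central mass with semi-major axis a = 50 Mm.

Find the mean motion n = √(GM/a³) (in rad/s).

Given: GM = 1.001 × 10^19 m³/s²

Convert to SI: a = 50 Mm = 5e+07 m.
n = √(GM / a³).
n = √(1.001e+19 / (5e+07)³) rad/s ≈ 0.008949 rad/s.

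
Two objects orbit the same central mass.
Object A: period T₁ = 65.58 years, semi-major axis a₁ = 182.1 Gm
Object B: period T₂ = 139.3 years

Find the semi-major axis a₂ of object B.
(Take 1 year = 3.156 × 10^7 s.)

Convert to SI: T₁ = 65.58 years = 2.0697e+09 s; a₁ = 182.1 Gm = 1.821e+11 m; T₂ = 139.3 years = 4.39631e+09 s.
Kepler's third law: (T₁/T₂)² = (a₁/a₂)³ ⇒ a₂ = a₁ · (T₂/T₁)^(2/3).
T₂/T₁ = 4.39631e+09 / 2.0697e+09 = 2.12412.
a₂ = 1.821e+11 · (2.12412)^(2/3) m ≈ 3.009e+11 m = 300.9 Gm.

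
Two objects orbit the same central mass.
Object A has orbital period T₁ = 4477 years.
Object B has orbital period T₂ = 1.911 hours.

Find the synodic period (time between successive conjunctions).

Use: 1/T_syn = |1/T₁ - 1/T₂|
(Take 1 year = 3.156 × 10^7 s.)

Convert to SI: T₁ = 4477 years = 1.41294e+11 s; T₂ = 1.911 hours = 6879.6 s.
T_syn = |T₁ · T₂ / (T₁ − T₂)|.
T_syn = |1.41294e+11 · 6879.6 / (1.41294e+11 − 6879.6)| s ≈ 6880 s = 1.911 hours.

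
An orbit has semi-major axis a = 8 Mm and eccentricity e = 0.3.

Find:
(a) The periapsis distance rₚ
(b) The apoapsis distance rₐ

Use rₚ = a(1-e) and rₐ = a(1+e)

Convert to SI: a = 8 Mm = 8e+06 m.
(a) rₚ = a(1 − e) = 8e+06 · (1 − 0.3) = 8e+06 · 0.7 ≈ 5.6e+06 m = 5.6 Mm.
(b) rₐ = a(1 + e) = 8e+06 · (1 + 0.3) = 8e+06 · 1.3 ≈ 1.04e+07 m = 10.4 Mm.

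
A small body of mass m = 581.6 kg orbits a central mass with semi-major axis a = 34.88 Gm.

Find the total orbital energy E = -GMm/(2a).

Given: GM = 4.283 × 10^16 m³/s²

Convert to SI: a = 34.88 Gm = 3.488e+10 m.
E = −GMm / (2a).
E = −4.283e+16 · 581.6 / (2 · 3.488e+10) J ≈ -3.571e+08 J = -357.1 MJ.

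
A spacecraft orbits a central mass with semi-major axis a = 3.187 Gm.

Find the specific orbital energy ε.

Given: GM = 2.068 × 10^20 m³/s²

Convert to SI: a = 3.187 Gm = 3.187e+09 m.
ε = −GM / (2a).
ε = −2.068e+20 / (2 · 3.187e+09) J/kg ≈ -3.244e+10 J/kg = -32.44 GJ/kg.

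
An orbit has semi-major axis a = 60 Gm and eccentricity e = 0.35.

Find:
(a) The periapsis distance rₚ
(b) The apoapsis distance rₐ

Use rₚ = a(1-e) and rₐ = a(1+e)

Convert to SI: a = 60 Gm = 6e+10 m.
(a) rₚ = a(1 − e) = 6e+10 · (1 − 0.35) = 6e+10 · 0.65 ≈ 3.9e+10 m = 39 Gm.
(b) rₐ = a(1 + e) = 6e+10 · (1 + 0.35) = 6e+10 · 1.35 ≈ 8.1e+10 m = 81 Gm.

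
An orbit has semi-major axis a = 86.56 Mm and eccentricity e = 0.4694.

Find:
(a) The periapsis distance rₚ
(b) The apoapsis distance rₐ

Convert to SI: a = 86.56 Mm = 8.656e+07 m.
(a) rₚ = a(1 − e) = 8.656e+07 · (1 − 0.4694) = 8.656e+07 · 0.5306 ≈ 4.593e+07 m = 45.93 Mm.
(b) rₐ = a(1 + e) = 8.656e+07 · (1 + 0.4694) = 8.656e+07 · 1.4694 ≈ 1.272e+08 m = 127.2 Mm.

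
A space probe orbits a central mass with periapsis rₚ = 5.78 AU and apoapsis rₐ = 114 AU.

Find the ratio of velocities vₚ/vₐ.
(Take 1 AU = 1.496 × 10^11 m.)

Convert to SI: rₚ = 5.78 AU = 8.64688e+11 m; rₐ = 114 AU = 1.70544e+13 m.
Conservation of angular momentum gives rₚvₚ = rₐvₐ, so vₚ/vₐ = rₐ/rₚ.
vₚ/vₐ = 1.70544e+13 / 8.64688e+11 ≈ 19.72.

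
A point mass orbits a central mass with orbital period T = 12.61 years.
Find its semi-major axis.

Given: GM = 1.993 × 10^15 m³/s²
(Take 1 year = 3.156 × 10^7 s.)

Convert to SI: T = 12.61 years = 3.97972e+08 s.
Invert Kepler's third law: a = (GM · T² / (4π²))^(1/3).
Substituting T = 3.97972e+08 s and GM = 1.993e+15 m³/s²:
a = (1.993e+15 · (3.97972e+08)² / (4π²))^(1/3) m
a ≈ 2e+10 m = 20 Gm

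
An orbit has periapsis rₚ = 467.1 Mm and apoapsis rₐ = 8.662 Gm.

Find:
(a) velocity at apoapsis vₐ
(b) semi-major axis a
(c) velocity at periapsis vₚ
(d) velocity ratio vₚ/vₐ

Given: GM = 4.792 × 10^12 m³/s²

Convert to SI: rₚ = 467.1 Mm = 4.671e+08 m; rₐ = 8.662 Gm = 8.662e+09 m.
(a) With a = (rₚ + rₐ)/2 = 4.56455e+09 m, vₐ = √(GM (2/rₐ − 1/a)) = √(4.792e+12 · (2/8.662e+09 − 1/4.56455e+09)) m/s ≈ 7.524 m/s
(b) a = (rₚ + rₐ)/2 = (4.671e+08 + 8.662e+09)/2 ≈ 4.565e+09 m
(c) With a = (rₚ + rₐ)/2 = 4.56455e+09 m, vₚ = √(GM (2/rₚ − 1/a)) = √(4.792e+12 · (2/4.671e+08 − 1/4.56455e+09)) m/s ≈ 139.5 m/s
(d) Conservation of angular momentum (rₚvₚ = rₐvₐ) gives vₚ/vₐ = rₐ/rₚ = 8.662e+09/4.671e+08 ≈ 18.54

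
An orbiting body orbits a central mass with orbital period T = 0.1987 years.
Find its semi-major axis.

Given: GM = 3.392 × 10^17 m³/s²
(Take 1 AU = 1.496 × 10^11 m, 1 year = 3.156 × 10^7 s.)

Convert to SI: T = 0.1987 years = 6.27097e+06 s.
Invert Kepler's third law: a = (GM · T² / (4π²))^(1/3).
Substituting T = 6.27097e+06 s and GM = 3.392e+17 m³/s²:
a = (3.392e+17 · (6.27097e+06)² / (4π²))^(1/3) m
a ≈ 6.965e+09 m = 0.04656 AU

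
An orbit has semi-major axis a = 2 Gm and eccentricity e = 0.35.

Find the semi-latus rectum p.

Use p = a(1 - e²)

Convert to SI: a = 2 Gm = 2e+09 m.
p = a (1 − e²).
p = 2e+09 · (1 − (0.35)²) = 2e+09 · 0.8775 ≈ 1.755e+09 m = 1.755 Gm.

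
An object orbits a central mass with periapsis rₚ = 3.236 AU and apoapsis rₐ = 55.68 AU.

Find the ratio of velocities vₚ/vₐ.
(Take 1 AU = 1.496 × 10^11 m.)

Convert to SI: rₚ = 3.236 AU = 4.84106e+11 m; rₐ = 55.68 AU = 8.32973e+12 m.
Conservation of angular momentum gives rₚvₚ = rₐvₐ, so vₚ/vₐ = rₐ/rₚ.
vₚ/vₐ = 8.32973e+12 / 4.84106e+11 ≈ 17.21.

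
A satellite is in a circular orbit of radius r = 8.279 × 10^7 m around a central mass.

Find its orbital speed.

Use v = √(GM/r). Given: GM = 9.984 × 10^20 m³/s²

For a circular orbit, gravity supplies the centripetal force, so v = √(GM / r).
v = √(9.984e+20 / 8.279e+07) m/s ≈ 3.473e+06 m/s = 3473 km/s.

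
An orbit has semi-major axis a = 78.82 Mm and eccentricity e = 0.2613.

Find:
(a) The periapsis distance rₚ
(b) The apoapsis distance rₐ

Convert to SI: a = 78.82 Mm = 7.882e+07 m.
(a) rₚ = a(1 − e) = 7.882e+07 · (1 − 0.2613) = 7.882e+07 · 0.7387 ≈ 5.822e+07 m = 58.22 Mm.
(b) rₐ = a(1 + e) = 7.882e+07 · (1 + 0.2613) = 7.882e+07 · 1.2613 ≈ 9.942e+07 m = 99.42 Mm.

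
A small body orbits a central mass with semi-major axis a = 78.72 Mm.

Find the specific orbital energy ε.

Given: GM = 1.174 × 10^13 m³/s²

Convert to SI: a = 78.72 Mm = 7.872e+07 m.
ε = −GM / (2a).
ε = −1.174e+13 / (2 · 7.872e+07) J/kg ≈ -7.457e+04 J/kg = -74.57 kJ/kg.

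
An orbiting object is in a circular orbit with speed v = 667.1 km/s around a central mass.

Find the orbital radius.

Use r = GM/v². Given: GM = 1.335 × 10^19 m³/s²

Convert to SI: v = 667.1 km/s = 667100 m/s.
For a circular orbit, v² = GM / r, so r = GM / v².
r = 1.335e+19 / (667100)² m ≈ 3e+07 m = 30 Mm.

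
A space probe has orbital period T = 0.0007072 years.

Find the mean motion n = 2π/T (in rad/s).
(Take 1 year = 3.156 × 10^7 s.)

Convert to SI: T = 0.0007072 years = 22319.2 s.
n = 2π / T.
n = 2π / 22319.2 s ≈ 0.0002815 rad/s.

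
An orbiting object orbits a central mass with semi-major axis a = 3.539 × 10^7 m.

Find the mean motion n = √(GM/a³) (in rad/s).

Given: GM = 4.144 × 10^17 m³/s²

n = √(GM / a³).
n = √(4.144e+17 / (3.539e+07)³) rad/s ≈ 0.003058 rad/s.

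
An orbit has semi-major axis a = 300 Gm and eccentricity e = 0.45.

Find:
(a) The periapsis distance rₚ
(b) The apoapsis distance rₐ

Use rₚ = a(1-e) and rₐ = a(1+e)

Convert to SI: a = 300 Gm = 3e+11 m.
(a) rₚ = a(1 − e) = 3e+11 · (1 − 0.45) = 3e+11 · 0.55 ≈ 1.65e+11 m = 165 Gm.
(b) rₐ = a(1 + e) = 3e+11 · (1 + 0.45) = 3e+11 · 1.45 ≈ 4.35e+11 m = 435 Gm.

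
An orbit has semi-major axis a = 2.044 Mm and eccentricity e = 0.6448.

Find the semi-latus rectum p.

Convert to SI: a = 2.044 Mm = 2.044e+06 m.
p = a (1 − e²).
p = 2.044e+06 · (1 − (0.6448)²) = 2.044e+06 · 0.584233 ≈ 1.194e+06 m = 1.194 Mm.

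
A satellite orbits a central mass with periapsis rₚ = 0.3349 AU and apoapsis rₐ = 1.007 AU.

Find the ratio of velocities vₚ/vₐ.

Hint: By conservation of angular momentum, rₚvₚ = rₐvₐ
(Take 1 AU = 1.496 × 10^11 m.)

Convert to SI: rₚ = 0.3349 AU = 5.0101e+10 m; rₐ = 1.007 AU = 1.50647e+11 m.
Conservation of angular momentum gives rₚvₚ = rₐvₐ, so vₚ/vₐ = rₐ/rₚ.
vₚ/vₐ = 1.50647e+11 / 5.0101e+10 ≈ 3.007.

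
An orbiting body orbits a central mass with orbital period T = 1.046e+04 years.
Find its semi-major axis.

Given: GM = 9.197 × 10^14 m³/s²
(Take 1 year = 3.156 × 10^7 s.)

Convert to SI: T = 1.046e+04 years = 3.30118e+11 s.
Invert Kepler's third law: a = (GM · T² / (4π²))^(1/3).
Substituting T = 3.30118e+11 s and GM = 9.197e+14 m³/s²:
a = (9.197e+14 · (3.30118e+11)² / (4π²))^(1/3) m
a ≈ 1.364e+12 m = 1.364 Tm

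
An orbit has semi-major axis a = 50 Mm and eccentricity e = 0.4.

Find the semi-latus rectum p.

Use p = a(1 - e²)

Convert to SI: a = 50 Mm = 5e+07 m.
p = a (1 − e²).
p = 5e+07 · (1 − (0.4)²) = 5e+07 · 0.84 ≈ 4.2e+07 m = 42 Mm.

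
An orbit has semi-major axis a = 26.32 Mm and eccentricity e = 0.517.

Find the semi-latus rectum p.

Convert to SI: a = 26.32 Mm = 2.632e+07 m.
p = a (1 − e²).
p = 2.632e+07 · (1 − (0.517)²) = 2.632e+07 · 0.732711 ≈ 1.928e+07 m = 19.28 Mm.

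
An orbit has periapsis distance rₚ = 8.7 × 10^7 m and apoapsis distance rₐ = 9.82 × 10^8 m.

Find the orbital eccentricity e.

e = (rₐ − rₚ) / (rₐ + rₚ).
e = (9.82e+08 − 8.7e+07) / (9.82e+08 + 8.7e+07) = 8.95e+08 / 1.069e+09 ≈ 0.8372.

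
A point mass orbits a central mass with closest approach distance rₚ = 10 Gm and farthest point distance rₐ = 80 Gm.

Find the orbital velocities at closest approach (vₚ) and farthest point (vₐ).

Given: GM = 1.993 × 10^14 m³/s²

Convert to SI: rₚ = 10 Gm = 1e+10 m; rₐ = 80 Gm = 8e+10 m.
Use the vis-viva equation v² = GM(2/r − 1/a) with a = (rₚ + rₐ)/2 = (1e+10 + 8e+10)/2 = 4.5e+10 m.
vₚ = √(GM · (2/rₚ − 1/a)) = √(1.993e+14 · (2/1e+10 − 1/4.5e+10)) m/s ≈ 188.2 m/s = 188.2 m/s.
vₐ = √(GM · (2/rₐ − 1/a)) = √(1.993e+14 · (2/8e+10 − 1/4.5e+10)) m/s ≈ 23.53 m/s = 23.53 m/s.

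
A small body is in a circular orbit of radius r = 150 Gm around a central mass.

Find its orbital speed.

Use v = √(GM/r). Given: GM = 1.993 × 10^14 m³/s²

Convert to SI: r = 150 Gm = 1.5e+11 m.
For a circular orbit, gravity supplies the centripetal force, so v = √(GM / r).
v = √(1.993e+14 / 1.5e+11) m/s ≈ 36.45 m/s = 36.45 m/s.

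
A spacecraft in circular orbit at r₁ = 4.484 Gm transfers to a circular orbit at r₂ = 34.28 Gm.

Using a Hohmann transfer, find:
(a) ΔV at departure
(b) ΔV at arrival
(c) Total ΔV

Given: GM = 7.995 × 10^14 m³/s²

Convert to SI: r₁ = 4.484 Gm = 4.484e+09 m; r₂ = 34.28 Gm = 3.428e+10 m.
Transfer semi-major axis: a_t = (r₁ + r₂)/2 = (4.484e+09 + 3.428e+10)/2 = 1.9382e+10 m.
Circular speeds: v₁ = √(GM/r₁) = 422.257 m/s, v₂ = √(GM/r₂) = 152.718 m/s.
Transfer speeds (vis-viva v² = GM(2/r − 1/a_t)): v₁ᵗ = 561.562 m/s, v₂ᵗ = 73.4552 m/s.
(a) ΔV₁ = |v₁ᵗ − v₁| ≈ 139.3 m/s = 139.3 m/s.
(b) ΔV₂ = |v₂ − v₂ᵗ| ≈ 79.26 m/s = 79.26 m/s.
(c) ΔV_total = ΔV₁ + ΔV₂ ≈ 218.6 m/s = 218.6 m/s.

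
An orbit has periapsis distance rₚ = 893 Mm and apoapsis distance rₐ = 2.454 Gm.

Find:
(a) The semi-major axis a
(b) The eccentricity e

Convert to SI: rₚ = 893 Mm = 8.93e+08 m; rₐ = 2.454 Gm = 2.454e+09 m.
(a) a = (rₚ + rₐ) / 2 = (8.93e+08 + 2.454e+09) / 2 ≈ 1.674e+09 m = 1.673 Gm.
(b) e = (rₐ − rₚ) / (rₐ + rₚ) = (2.454e+09 − 8.93e+08) / (2.454e+09 + 8.93e+08) ≈ 0.4664.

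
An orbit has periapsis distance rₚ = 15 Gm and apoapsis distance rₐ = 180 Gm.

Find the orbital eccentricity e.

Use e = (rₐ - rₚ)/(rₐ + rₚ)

Convert to SI: rₚ = 15 Gm = 1.5e+10 m; rₐ = 180 Gm = 1.8e+11 m.
e = (rₐ − rₚ) / (rₐ + rₚ).
e = (1.8e+11 − 1.5e+10) / (1.8e+11 + 1.5e+10) = 1.65e+11 / 1.95e+11 ≈ 0.8462.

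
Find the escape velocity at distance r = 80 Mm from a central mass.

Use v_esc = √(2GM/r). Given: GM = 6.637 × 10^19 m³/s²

Convert to SI: r = 80 Mm = 8e+07 m.
Escape velocity comes from setting total energy to zero: ½v² − GM/r = 0 ⇒ v_esc = √(2GM / r).
v_esc = √(2 · 6.637e+19 / 8e+07) m/s ≈ 1.288e+06 m/s = 1288 km/s.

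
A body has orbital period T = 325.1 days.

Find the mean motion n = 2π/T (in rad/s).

Convert to SI: T = 325.1 days = 2.80886e+07 s.
n = 2π / T.
n = 2π / 2.80886e+07 s ≈ 2.237e-07 rad/s.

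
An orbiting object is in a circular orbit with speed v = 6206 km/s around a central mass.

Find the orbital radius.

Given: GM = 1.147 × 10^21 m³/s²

Convert to SI: v = 6206 km/s = 6.206e+06 m/s.
For a circular orbit, v² = GM / r, so r = GM / v².
r = 1.147e+21 / (6.206e+06)² m ≈ 2.978e+07 m = 29.78 Mm.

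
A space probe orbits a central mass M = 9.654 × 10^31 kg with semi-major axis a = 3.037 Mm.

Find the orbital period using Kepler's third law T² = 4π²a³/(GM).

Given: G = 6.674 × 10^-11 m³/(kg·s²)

Convert to SI: a = 3.037 Mm = 3.037e+06 m.
GM = G · M = 6.674e-11 · 9.654e+31 = 6.44308e+21 m³/s².
Kepler's third law: T = 2π √(a³ / GM).
Substituting a = 3.037e+06 m and GM = 6.44308e+21 m³/s²:
T = 2π √((3.037e+06)³ / 6.44308e+21) s
T ≈ 0.4143 s = 0.4143 seconds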